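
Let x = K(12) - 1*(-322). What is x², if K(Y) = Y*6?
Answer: 155236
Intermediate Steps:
K(Y) = 6*Y
x = 394 (x = 6*12 - 1*(-322) = 72 + 322 = 394)
x² = 394² = 155236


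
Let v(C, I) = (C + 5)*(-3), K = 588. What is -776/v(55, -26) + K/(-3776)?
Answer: 176521/42480 ≈ 4.1554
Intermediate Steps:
v(C, I) = -15 - 3*C (v(C, I) = (5 + C)*(-3) = -15 - 3*C)
-776/v(55, -26) + K/(-3776) = -776/(-15 - 3*55) + 588/(-3776) = -776/(-15 - 165) + 588*(-1/3776) = -776/(-180) - 147/944 = -776*(-1/180) - 147/944 = 194/45 - 147/944 = 176521/42480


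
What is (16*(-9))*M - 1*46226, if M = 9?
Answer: -47522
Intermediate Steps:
(16*(-9))*M - 1*46226 = (16*(-9))*9 - 1*46226 = -144*9 - 46226 = -1296 - 46226 = -47522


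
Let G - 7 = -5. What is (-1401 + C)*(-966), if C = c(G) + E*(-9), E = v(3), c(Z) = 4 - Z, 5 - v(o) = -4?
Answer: 1429680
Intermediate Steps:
G = 2 (G = 7 - 5 = 2)
v(o) = 9 (v(o) = 5 - 1*(-4) = 5 + 4 = 9)
E = 9
C = -79 (C = (4 - 1*2) + 9*(-9) = (4 - 2) - 81 = 2 - 81 = -79)
(-1401 + C)*(-966) = (-1401 - 79)*(-966) = -1480*(-966) = 1429680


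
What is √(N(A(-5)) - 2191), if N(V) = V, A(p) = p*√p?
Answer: √(-2191 - 5*I*√5) ≈ 0.1194 - 46.808*I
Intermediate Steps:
A(p) = p^(3/2)
√(N(A(-5)) - 2191) = √((-5)^(3/2) - 2191) = √(-5*I*√5 - 2191) = √(-2191 - 5*I*√5)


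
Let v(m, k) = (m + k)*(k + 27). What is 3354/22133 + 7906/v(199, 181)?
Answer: 220041829/874696160 ≈ 0.25156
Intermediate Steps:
v(m, k) = (27 + k)*(k + m) (v(m, k) = (k + m)*(27 + k) = (27 + k)*(k + m))
3354/22133 + 7906/v(199, 181) = 3354/22133 + 7906/(181² + 27*181 + 27*199 + 181*199) = 3354*(1/22133) + 7906/(32761 + 4887 + 5373 + 36019) = 3354/22133 + 7906/79040 = 3354/22133 + 7906*(1/79040) = 3354/22133 + 3953/39520 = 220041829/874696160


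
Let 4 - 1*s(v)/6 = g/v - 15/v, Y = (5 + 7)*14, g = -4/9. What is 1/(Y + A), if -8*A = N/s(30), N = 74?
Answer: 4876/817503 ≈ 0.0059645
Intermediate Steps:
g = -4/9 (g = -4*⅑ = -4/9 ≈ -0.44444)
Y = 168 (Y = 12*14 = 168)
s(v) = 24 + 278/(3*v) (s(v) = 24 - 6*(-4/(9*v) - 15/v) = 24 - (-278)/(3*v) = 24 + 278/(3*v))
A = -1665/4876 (A = -37/(4*(24 + (278/3)/30)) = -37/(4*(24 + (278/3)*(1/30))) = -37/(4*(24 + 139/45)) = -37/(4*1219/45) = -37*45/(4*1219) = -⅛*3330/1219 = -1665/4876 ≈ -0.34147)
1/(Y + A) = 1/(168 - 1665/4876) = 1/(817503/4876) = 4876/817503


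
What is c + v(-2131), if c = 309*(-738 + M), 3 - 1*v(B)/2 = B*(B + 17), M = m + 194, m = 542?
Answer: -9010480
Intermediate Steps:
M = 736 (M = 542 + 194 = 736)
v(B) = 6 - 2*B*(17 + B) (v(B) = 6 - 2*B*(B + 17) = 6 - 2*B*(17 + B))
c = -618 (c = 309*(-738 + 736) = 309*(-2) = -618)
c + v(-2131) = -618 + (6 - 34*(-2131) - 2*(-2131)**2) = -618 + (6 + 72454 - 2*4541161) = -618 + (6 + 72454 - 9082322) = -618 - 9009862 = -9010480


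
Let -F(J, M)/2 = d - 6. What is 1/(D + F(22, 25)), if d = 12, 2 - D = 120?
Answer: -1/130 ≈ -0.0076923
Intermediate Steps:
D = -118 (D = 2 - 1*120 = 2 - 120 = -118)
F(J, M) = -12 (F(J, M) = -2*(12 - 6) = -2*6 = -12)
1/(D + F(22, 25)) = 1/(-118 - 12) = 1/(-130) = -1/130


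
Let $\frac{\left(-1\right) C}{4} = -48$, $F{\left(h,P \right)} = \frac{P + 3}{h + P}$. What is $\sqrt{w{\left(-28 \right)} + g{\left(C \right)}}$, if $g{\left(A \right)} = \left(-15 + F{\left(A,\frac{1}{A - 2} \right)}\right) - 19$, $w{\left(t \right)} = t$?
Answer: $\frac{i \sqrt{2261251}}{191} \approx 7.873 i$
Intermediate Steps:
$F{\left(h,P \right)} = \frac{3 + P}{P + h}$
$C = 192$ ($C = \left(-4\right) \left(-48\right) = 192$)
$g{\left(A \right)} = -34 + \frac{3 + \frac{1}{-2 + A}}{A + \frac{1}{-2 + A}}$ ($g{\left(A \right)} = \left(-15 + \frac{3 + \frac{1}{A - 2}}{\frac{1}{A - 2} + A}\right) - 19 = \left(-15 + \frac{3 + \frac{1}{-2 + A}}{\frac{1}{-2 + A} + A}\right) - 19 = \left(-15 + \frac{3 + \frac{1}{-2 + A}}{A + \frac{1}{-2 + A}}\right) - 19 = -34 + \frac{3 + \frac{1}{-2 + A}}{A + \frac{1}{-2 + A}}$)
$\sqrt{w{\left(-28 \right)} + g{\left(C \right)}} = \sqrt{-28 + \frac{-39 + 3 \cdot 192 - 6528 \left(-2 + 192\right)}{1 + 192 \left(-2 + 192\right)}} = \sqrt{-28 + \frac{-39 + 576 - 6528 \cdot 190}{1 + 192 \cdot 190}} = \sqrt{-28 + \frac{-39 + 576 - 1240320}{1 + 36480}} = \sqrt{-28 + \frac{1}{36481} \left(-1239783\right)} = \sqrt{-28 - \frac{1239783}{36481}} = \sqrt{- \frac{2261251}{36481}} = \frac{i \sqrt{2261251}}{191}$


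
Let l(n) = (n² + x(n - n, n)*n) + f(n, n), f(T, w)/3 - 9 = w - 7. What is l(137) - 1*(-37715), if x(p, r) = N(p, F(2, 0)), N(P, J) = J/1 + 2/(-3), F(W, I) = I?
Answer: 170429/3 ≈ 56810.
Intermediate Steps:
f(T, w) = 6 + 3*w (f(T, w) = 27 + 3*(w - 7) = 27 + 3*(-7 + w) = 27 + (-21 + 3*w) = 6 + 3*w)
N(P, J) = -⅔ + J (N(P, J) = J*1 + 2*(-⅓) = J - ⅔ = -⅔ + J)
x(p, r) = -⅔ (x(p, r) = -⅔ + 0 = -⅔)
l(n) = 6 + n² + 7*n/3 (l(n) = (n² - 2*n/3) + (6 + 3*n) = 6 + n² + 7*n/3)
l(137) - 1*(-37715) = (6 + 137² + (7/3)*137) - 1*(-37715) = (6 + 18769 + 959/3) + 37715 = 57284/3 + 37715 = 170429/3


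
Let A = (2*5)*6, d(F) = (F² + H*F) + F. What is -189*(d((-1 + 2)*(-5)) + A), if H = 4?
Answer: -11340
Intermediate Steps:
d(F) = F² + 5*F (d(F) = (F² + 4*F) + F = F² + 5*F)
A = 60 (A = 10*6 = 60)
-189*(d((-1 + 2)*(-5)) + A) = -189*(((-1 + 2)*(-5))*(5 + (-1 + 2)*(-5)) + 60) = -189*((1*(-5))*(5 + 1*(-5)) + 60) = -189*(-5*(5 - 5) + 60) = -189*(-5*0 + 60) = -189*(0 + 60) = -189*60 = -11340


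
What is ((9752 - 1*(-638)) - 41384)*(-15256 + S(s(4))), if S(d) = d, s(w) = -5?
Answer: 472999434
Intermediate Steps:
((9752 - 1*(-638)) - 41384)*(-15256 + S(s(4))) = ((9752 - 1*(-638)) - 41384)*(-15256 - 5) = ((9752 + 638) - 41384)*(-15261) = (10390 - 41384)*(-15261) = -30994*(-15261) = 472999434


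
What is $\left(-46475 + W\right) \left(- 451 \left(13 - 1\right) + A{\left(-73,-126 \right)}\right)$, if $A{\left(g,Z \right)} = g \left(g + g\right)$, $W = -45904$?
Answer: $-484620234$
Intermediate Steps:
$A{\left(g,Z \right)} = 2 g^{2}$ ($A{\left(g,Z \right)} = g 2 g = 2 g^{2}$)
$\left(-46475 + W\right) \left(- 451 \left(13 - 1\right) + A{\left(-73,-126 \right)}\right) = \left(-46475 - 45904\right) \left(- 451 \left(13 - 1\right) + 2 \left(-73\right)^{2}\right) = - 92379 \left(\left(-451\right) 12 + 2 \cdot 5329\right) = - 92379 \left(-5412 + 10658\right) = \left(-92379\right) 5246 = -484620234$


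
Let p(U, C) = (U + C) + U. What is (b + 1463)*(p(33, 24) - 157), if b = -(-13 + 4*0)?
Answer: -98892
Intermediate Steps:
p(U, C) = C + 2*U (p(U, C) = (C + U) + U = C + 2*U)
b = 13 (b = -(-13 + 0) = -1*(-13) = 13)
(b + 1463)*(p(33, 24) - 157) = (13 + 1463)*((24 + 2*33) - 157) = 1476*((24 + 66) - 157) = 1476*(90 - 157) = 1476*(-67) = -98892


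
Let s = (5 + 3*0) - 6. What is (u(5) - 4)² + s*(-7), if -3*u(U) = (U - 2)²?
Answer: 56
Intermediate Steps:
s = -1 (s = (5 + 0) - 6 = 5 - 6 = -1)
u(U) = -(-2 + U)²/3 (u(U) = -(U - 2)²/3 = -(-2 + U)²/3)
(u(5) - 4)² + s*(-7) = (-(-2 + 5)²/3 - 4)² - 1*(-7) = (-⅓*3² - 4)² + 7 = (-⅓*9 - 4)² + 7 = (-3 - 4)² + 7 = (-7)² + 7 = 49 + 7 = 56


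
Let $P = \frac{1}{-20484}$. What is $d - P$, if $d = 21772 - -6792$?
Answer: $\frac{585104977}{20484} \approx 28564.0$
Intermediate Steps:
$P = - \frac{1}{20484} \approx -4.8819 \cdot 10^{-5}$
$d = 28564$ ($d = 21772 + 6792 = 28564$)
$d - P = 28564 - - \frac{1}{20484} = 28564 + \frac{1}{20484} = \frac{585104977}{20484}$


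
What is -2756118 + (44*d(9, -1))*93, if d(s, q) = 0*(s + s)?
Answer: -2756118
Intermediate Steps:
d(s, q) = 0 (d(s, q) = 0*(2*s) = 0)
-2756118 + (44*d(9, -1))*93 = -2756118 + (44*0)*93 = -2756118 + 0*93 = -2756118 + 0 = -2756118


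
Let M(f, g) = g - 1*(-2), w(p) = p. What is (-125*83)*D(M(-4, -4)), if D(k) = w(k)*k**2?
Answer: 83000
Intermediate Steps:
M(f, g) = 2 + g (M(f, g) = g + 2 = 2 + g)
D(k) = k**3 (D(k) = k*k**2 = k**3)
(-125*83)*D(M(-4, -4)) = (-125*83)*(2 - 4)**3 = -10375*(-2)**3 = -10375*(-8) = 83000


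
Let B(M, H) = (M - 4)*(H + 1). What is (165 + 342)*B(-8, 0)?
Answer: -6084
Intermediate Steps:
B(M, H) = (1 + H)*(-4 + M) (B(M, H) = (-4 + M)*(1 + H) = (1 + H)*(-4 + M))
(165 + 342)*B(-8, 0) = (165 + 342)*(-4 - 8 - 4*0 + 0*(-8)) = 507*(-4 - 8 + 0 + 0) = 507*(-12) = -6084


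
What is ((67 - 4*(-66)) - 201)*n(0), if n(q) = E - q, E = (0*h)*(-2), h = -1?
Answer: 0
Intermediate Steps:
E = 0 (E = (0*(-1))*(-2) = 0*(-2) = 0)
n(q) = -q (n(q) = 0 - q = -q)
((67 - 4*(-66)) - 201)*n(0) = ((67 - 4*(-66)) - 201)*(-1*0) = ((67 + 264) - 201)*0 = (331 - 201)*0 = 130*0 = 0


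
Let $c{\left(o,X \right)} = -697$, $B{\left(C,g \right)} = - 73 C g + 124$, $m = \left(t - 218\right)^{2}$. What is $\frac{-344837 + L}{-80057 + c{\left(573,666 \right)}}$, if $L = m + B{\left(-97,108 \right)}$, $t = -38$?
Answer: $- \frac{161857}{26918} \approx -6.013$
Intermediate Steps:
$m = 65536$ ($m = \left(-38 - 218\right)^{2} = \left(-256\right)^{2} = 65536$)
$B{\left(C,g \right)} = 124 - 73 C g$ ($B{\left(C,g \right)} = - 73 C g + 124 = 124 - 73 C g$)
$L = 830408$ ($L = 65536 - \left(-124 - 764748\right) = 65536 + \left(124 + 764748\right) = 65536 + 764872 = 830408$)
$\frac{-344837 + L}{-80057 + c{\left(573,666 \right)}} = \frac{-344837 + 830408}{-80057 - 697} = \frac{485571}{-80754} = 485571 \left(- \frac{1}{80754}\right) = - \frac{161857}{26918}$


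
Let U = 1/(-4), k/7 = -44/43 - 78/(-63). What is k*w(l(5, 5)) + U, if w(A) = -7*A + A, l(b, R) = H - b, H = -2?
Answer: 10821/172 ≈ 62.913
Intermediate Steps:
l(b, R) = -2 - b
k = 194/129 (k = 7*(-44/43 - 78/(-63)) = 7*(-44*1/43 - 78*(-1/63)) = 7*(-44/43 + 26/21) = 7*(194/903) = 194/129 ≈ 1.5039)
U = -1/4 ≈ -0.25000
w(A) = -6*A
k*w(l(5, 5)) + U = 194*(-6*(-2 - 1*5))/129 - 1/4 = 194*(-6*(-2 - 5))/129 - 1/4 = 194*(-6*(-7))/129 - 1/4 = (194/129)*42 - 1/4 = 2716/43 - 1/4 = 10821/172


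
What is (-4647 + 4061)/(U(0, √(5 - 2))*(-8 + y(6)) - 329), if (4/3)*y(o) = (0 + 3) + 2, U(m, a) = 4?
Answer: 293/173 ≈ 1.6936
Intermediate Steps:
y(o) = 15/4 (y(o) = 3*((0 + 3) + 2)/4 = 3*(3 + 2)/4 = (¾)*5 = 15/4)
(-4647 + 4061)/(U(0, √(5 - 2))*(-8 + y(6)) - 329) = (-4647 + 4061)/(4*(-8 + 15/4) - 329) = -586/(4*(-17/4) - 329) = -586/(-17 - 329) = -586/(-346) = -586*(-1/346) = 293/173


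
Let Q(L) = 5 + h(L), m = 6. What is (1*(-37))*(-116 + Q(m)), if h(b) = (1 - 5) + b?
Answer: 4033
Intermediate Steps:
h(b) = -4 + b
Q(L) = 1 + L (Q(L) = 5 + (-4 + L) = 1 + L)
(1*(-37))*(-116 + Q(m)) = (1*(-37))*(-116 + (1 + 6)) = -37*(-116 + 7) = -37*(-109) = 4033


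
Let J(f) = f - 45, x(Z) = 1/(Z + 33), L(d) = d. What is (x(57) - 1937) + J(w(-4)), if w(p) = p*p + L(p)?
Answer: -177299/90 ≈ -1970.0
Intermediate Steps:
w(p) = p + p² (w(p) = p*p + p = p² + p = p + p²)
x(Z) = 1/(33 + Z)
J(f) = -45 + f
(x(57) - 1937) + J(w(-4)) = (1/(33 + 57) - 1937) + (-45 - 4*(1 - 4)) = (1/90 - 1937) + (-45 - 4*(-3)) = (1/90 - 1937) + (-45 + 12) = -174329/90 - 33 = -177299/90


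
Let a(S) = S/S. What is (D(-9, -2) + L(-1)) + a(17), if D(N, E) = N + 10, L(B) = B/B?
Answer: 3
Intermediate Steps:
L(B) = 1
D(N, E) = 10 + N
a(S) = 1
(D(-9, -2) + L(-1)) + a(17) = ((10 - 9) + 1) + 1 = (1 + 1) + 1 = 2 + 1 = 3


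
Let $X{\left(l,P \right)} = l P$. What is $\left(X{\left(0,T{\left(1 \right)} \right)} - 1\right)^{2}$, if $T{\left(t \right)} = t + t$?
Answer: $1$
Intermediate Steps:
$T{\left(t \right)} = 2 t$
$X{\left(l,P \right)} = P l$
$\left(X{\left(0,T{\left(1 \right)} \right)} - 1\right)^{2} = \left(2 \cdot 1 \cdot 0 - 1\right)^{2} = \left(2 \cdot 0 - 1\right)^{2} = \left(0 - 1\right)^{2} = \left(-1\right)^{2} = 1$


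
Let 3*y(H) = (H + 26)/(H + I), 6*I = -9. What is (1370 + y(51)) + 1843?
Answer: 86765/27 ≈ 3213.5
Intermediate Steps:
I = -3/2 (I = (1/6)*(-9) = -3/2 ≈ -1.5000)
y(H) = (26 + H)/(3*(-3/2 + H)) (y(H) = ((H + 26)/(H - 3/2))/3 = ((26 + H)/(-3/2 + H))/3 = (26 + H)/(3*(-3/2 + H)))
(1370 + y(51)) + 1843 = (1370 + 2*(26 + 51)/(3*(-3 + 2*51))) + 1843 = (1370 + (2/3)*77/(-3 + 102)) + 1843 = (1370 + (2/3)*77/99) + 1843 = (1370 + (2/3)*(1/99)*77) + 1843 = (1370 + 14/27) + 1843 = 37004/27 + 1843 = 86765/27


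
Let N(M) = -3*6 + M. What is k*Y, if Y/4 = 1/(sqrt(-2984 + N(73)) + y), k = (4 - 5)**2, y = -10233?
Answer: -20466/52358609 - 2*I*sqrt(2929)/52358609 ≈ -0.00039088 - 2.0673e-6*I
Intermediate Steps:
N(M) = -18 + M
k = 1 (k = (-1)**2 = 1)
Y = 4/(-10233 + I*sqrt(2929)) (Y = 4/(sqrt(-2984 + (-18 + 73)) - 10233) = 4/(sqrt(-2984 + 55) - 10233) = 4/(sqrt(-2929) - 10233) = 4/(I*sqrt(2929) - 10233) = 4/(-10233 + I*sqrt(2929)) ≈ -0.00039088 - 2.0673e-6*I)
k*Y = 1*(-20466/52358609 - 2*I*sqrt(2929)/52358609) = -20466/52358609 - 2*I*sqrt(2929)/52358609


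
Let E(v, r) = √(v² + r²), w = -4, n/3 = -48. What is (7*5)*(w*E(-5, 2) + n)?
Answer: -5040 - 140*√29 ≈ -5793.9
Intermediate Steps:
n = -144 (n = 3*(-48) = -144)
E(v, r) = √(r² + v²)
(7*5)*(w*E(-5, 2) + n) = (7*5)*(-4*√(2² + (-5)²) - 144) = 35*(-4*√(4 + 25) - 144) = 35*(-4*√29 - 144) = 35*(-144 - 4*√29) = -5040 - 140*√29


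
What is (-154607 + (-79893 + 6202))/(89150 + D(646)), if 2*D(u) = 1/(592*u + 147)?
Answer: -174684041084/68213835701 ≈ -2.5608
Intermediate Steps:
D(u) = 1/(2*(147 + 592*u)) (D(u) = 1/(2*(592*u + 147)) = 1/(2*(147 + 592*u)))
(-154607 + (-79893 + 6202))/(89150 + D(646)) = (-154607 + (-79893 + 6202))/(89150 + 1/(2*(147 + 592*646))) = (-154607 - 73691)/(89150 + 1/(2*(147 + 382432))) = -228298/(89150 + (1/2)/382579) = -228298/(89150 + (1/2)*(1/382579)) = -228298/(89150 + 1/765158) = -228298/68213835701/765158 = -228298*765158/68213835701 = -174684041084/68213835701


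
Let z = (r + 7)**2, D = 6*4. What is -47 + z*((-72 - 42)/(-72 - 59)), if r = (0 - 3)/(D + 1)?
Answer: -475549/81875 ≈ -5.8082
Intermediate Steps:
D = 24
r = -3/25 (r = (0 - 3)/(24 + 1) = -3/25 ≈ -0.12000)
z = 29584/625 (z = (-3/25 + 7)**2 = (172/25)**2 = 29584/625 ≈ 47.334)
-47 + z*((-72 - 42)/(-72 - 59)) = -47 + 29584*((-72 - 42)/(-72 - 59))/625 = -47 + 29584*(-114/(-131))/625 = -47 + 29584*(-114*(-1/131))/625 = -47 + (29584/625)*(114/131) = -47 + 3372576/81875 = -475549/81875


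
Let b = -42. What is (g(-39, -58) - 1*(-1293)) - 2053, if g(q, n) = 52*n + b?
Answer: -3818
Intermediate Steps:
g(q, n) = -42 + 52*n (g(q, n) = 52*n - 42 = -42 + 52*n)
(g(-39, -58) - 1*(-1293)) - 2053 = ((-42 + 52*(-58)) - 1*(-1293)) - 2053 = ((-42 - 3016) + 1293) - 2053 = (-3058 + 1293) - 2053 = -1765 - 2053 = -3818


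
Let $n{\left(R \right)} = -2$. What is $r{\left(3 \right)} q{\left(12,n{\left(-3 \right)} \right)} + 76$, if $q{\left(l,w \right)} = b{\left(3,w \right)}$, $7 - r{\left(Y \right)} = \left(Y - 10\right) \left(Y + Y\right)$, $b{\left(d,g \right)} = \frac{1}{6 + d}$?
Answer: $\frac{733}{9} \approx 81.444$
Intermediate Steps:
$r{\left(Y \right)} = 7 - 2 Y \left(-10 + Y\right)$ ($r{\left(Y \right)} = 7 - \left(Y - 10\right) \left(Y + Y\right) = 7 - \left(-10 + Y\right) 2 Y = 7 - 2 Y \left(-10 + Y\right)$)
$q{\left(l,w \right)} = \frac{1}{9}$ ($q{\left(l,w \right)} = \frac{1}{6 + 3} = \frac{1}{9}$)
$r{\left(3 \right)} q{\left(12,n{\left(-3 \right)} \right)} + 76 = \left(7 - 2 \cdot 3^{2} + 20 \cdot 3\right) \frac{1}{9} + 76 = \left(7 - 18 + 60\right) \frac{1}{9} + 76 = 49 \cdot \frac{1}{9} + 76 = \frac{49}{9} + 76 = \frac{733}{9}$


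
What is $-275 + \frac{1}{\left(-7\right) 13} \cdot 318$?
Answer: $- \frac{25343}{91} \approx -278.49$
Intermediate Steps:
$-275 + \frac{1}{\left(-7\right) 13} \cdot 318 = -275 + \frac{1}{-91} \cdot 318 = -275 - \frac{318}{91} = - \frac{25343}{91}$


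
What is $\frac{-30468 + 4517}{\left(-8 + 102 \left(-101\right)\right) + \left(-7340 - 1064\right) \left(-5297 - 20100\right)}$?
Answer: $- \frac{25951}{213426078} \approx -0.00012159$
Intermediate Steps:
$\frac{-30468 + 4517}{\left(-8 + 102 \left(-101\right)\right) + \left(-7340 - 1064\right) \left(-5297 - 20100\right)} = - \frac{25951}{\left(-8 - 10302\right) + \left(-7340 - 1064\right) \left(-25397\right)} = - \frac{25951}{-10310 - -213436388} = - \frac{25951}{-10310 + 213436388} = - \frac{25951}{213426078}$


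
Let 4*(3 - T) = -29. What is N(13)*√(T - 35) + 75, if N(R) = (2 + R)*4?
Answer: 75 + 90*I*√11 ≈ 75.0 + 298.5*I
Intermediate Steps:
T = 41/4 (T = 3 - ¼*(-29) = 3 + 29/4 = 41/4 ≈ 10.250)
N(R) = 8 + 4*R
N(13)*√(T - 35) + 75 = (8 + 4*13)*√(41/4 - 35) + 75 = (8 + 52)*√(-99/4) + 75 = 60*(3*I*√11/2) + 75 = 90*I*√11 + 75 = 75 + 90*I*√11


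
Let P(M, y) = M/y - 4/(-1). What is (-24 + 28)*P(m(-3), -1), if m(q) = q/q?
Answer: 12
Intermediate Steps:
m(q) = 1
P(M, y) = 4 + M/y (P(M, y) = M/y - 4*(-1) = M/y + 4 = 4 + M/y)
(-24 + 28)*P(m(-3), -1) = (-24 + 28)*(4 + 1/(-1)) = 4*(4 + 1*(-1)) = 4*(4 - 1) = 4*3 = 12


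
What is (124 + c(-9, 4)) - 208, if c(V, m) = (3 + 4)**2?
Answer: -35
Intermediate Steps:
c(V, m) = 49 (c(V, m) = 7**2 = 49)
(124 + c(-9, 4)) - 208 = (124 + 49) - 208 = 173 - 208 = -35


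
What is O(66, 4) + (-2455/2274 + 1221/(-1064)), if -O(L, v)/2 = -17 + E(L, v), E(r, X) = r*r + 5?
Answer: -10513158721/1209768 ≈ -8690.2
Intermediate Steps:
E(r, X) = 5 + r² (E(r, X) = r² + 5 = 5 + r²)
O(L, v) = 24 - 2*L² (O(L, v) = -2*(-17 + (5 + L²)) = -2*(-12 + L²) = 24 - 2*L²)
O(66, 4) + (-2455/2274 + 1221/(-1064)) = (24 - 2*66²) + (-2455/2274 + 1221/(-1064)) = (24 - 2*4356) + (-2455*1/2274 + 1221*(-1/1064)) = (24 - 8712) + (-2455/2274 - 1221/1064) = -8688 - 2694337/1209768 = -10513158721/1209768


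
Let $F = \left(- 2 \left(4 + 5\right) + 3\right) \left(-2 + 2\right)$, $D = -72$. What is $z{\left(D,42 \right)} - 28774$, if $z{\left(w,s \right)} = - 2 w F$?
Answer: $-28774$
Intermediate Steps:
$F = 0$ ($F = \left(\left(-2\right) 9 + 3\right) 0 = \left(-18 + 3\right) 0 = \left(-15\right) 0 = 0$)
$z{\left(w,s \right)} = 0$ ($z{\left(w,s \right)} = - 2 w 0 = 0$)
$z{\left(D,42 \right)} - 28774 = 0 - 28774 = -28774$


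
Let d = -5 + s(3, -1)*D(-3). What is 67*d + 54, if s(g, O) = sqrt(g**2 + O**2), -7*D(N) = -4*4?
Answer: -281 + 1072*sqrt(10)/7 ≈ 203.28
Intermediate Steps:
D(N) = 16/7 (D(N) = -(-1)*4*4/7 = -(-1)*16/7 = -1/7*(-16) = 16/7)
s(g, O) = sqrt(O**2 + g**2)
d = -5 + 16*sqrt(10)/7 (d = -5 + sqrt((-1)**2 + 3**2)*(16/7) = -5 + sqrt(1 + 9)*(16/7) = -5 + sqrt(10)*(16/7) = -5 + 16*sqrt(10)/7 ≈ 2.2281)
67*d + 54 = 67*(-5 + 16*sqrt(10)/7) + 54 = (-335 + 1072*sqrt(10)/7) + 54 = -281 + 1072*sqrt(10)/7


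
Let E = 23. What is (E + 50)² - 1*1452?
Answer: 3877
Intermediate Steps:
(E + 50)² - 1*1452 = (23 + 50)² - 1*1452 = 73² - 1452 = 5329 - 1452 = 3877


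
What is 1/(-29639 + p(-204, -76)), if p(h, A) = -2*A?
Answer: -1/29487 ≈ -3.3913e-5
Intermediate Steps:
1/(-29639 + p(-204, -76)) = 1/(-29639 - 2*(-76)) = 1/(-29639 + 152) = 1/(-29487) = -1/29487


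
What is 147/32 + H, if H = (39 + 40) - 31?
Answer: 1683/32 ≈ 52.594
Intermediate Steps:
H = 48 (H = 79 - 31 = 48)
147/32 + H = 147/32 + 48 = 1683/32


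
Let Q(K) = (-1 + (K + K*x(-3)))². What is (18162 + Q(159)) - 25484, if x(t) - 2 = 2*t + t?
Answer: 904703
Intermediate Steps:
x(t) = 2 + 3*t (x(t) = 2 + (2*t + t) = 2 + 3*t)
Q(K) = (-1 - 6*K)² (Q(K) = (-1 + (K + K*(2 + 3*(-3))))² = (-1 + (K + K*(2 - 9)))² = (-1 + (K + K*(-7)))² = (-1 + (K - 7*K))² = (-1 - 6*K)²)
(18162 + Q(159)) - 25484 = (18162 + (1 + 6*159)²) - 25484 = (18162 + (1 + 954)²) - 25484 = (18162 + 955²) - 25484 = (18162 + 912025) - 25484 = 930187 - 25484 = 904703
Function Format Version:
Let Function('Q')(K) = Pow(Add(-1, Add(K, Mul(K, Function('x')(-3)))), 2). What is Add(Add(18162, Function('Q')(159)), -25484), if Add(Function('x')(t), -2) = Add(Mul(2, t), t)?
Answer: 904703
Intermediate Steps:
Function('x')(t) = Add(2, Mul(3, t)) (Function('x')(t) = Add(2, Add(Mul(2, t), t)) = Add(2, Mul(3, t)))
Function('Q')(K) = Pow(Add(-1, Mul(-6, K)), 2) (Function('Q')(K) = Pow(Add(-1, Add(K, Mul(K, Add(2, Mul(3, -3))))), 2) = Pow(Add(-1, Add(K, Mul(K, Add(2, -9)))), 2) = Pow(Add(-1, Add(K, Mul(K, -7))), 2) = Pow(Add(-1, Add(K, Mul(-7, K))), 2) = Pow(Add(-1, Mul(-6, K)), 2))
Add(Add(18162, Function('Q')(159)), -25484) = Add(Add(18162, Pow(Add(1, Mul(6, 159)), 2)), -25484) = Add(Add(18162, Pow(Add(1, 954), 2)), -25484) = Add(Add(18162, Pow(955, 2)), -25484) = Add(Add(18162, 912025), -25484) = Add(930187, -25484) = 904703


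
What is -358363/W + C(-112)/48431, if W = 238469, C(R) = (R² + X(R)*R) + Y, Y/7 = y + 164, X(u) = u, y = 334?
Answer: -554835013/607857481 ≈ -0.91277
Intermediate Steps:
Y = 3486 (Y = 7*(334 + 164) = 7*498 = 3486)
C(R) = 3486 + 2*R² (C(R) = (R² + R*R) + 3486 = (R² + R²) + 3486 = 2*R² + 3486 = 3486 + 2*R²)
-358363/W + C(-112)/48431 = -358363/238469 + (3486 + 2*(-112)²)/48431 = -358363*1/238469 + (3486 + 2*12544)*(1/48431) = -358363/238469 + (3486 + 25088)*(1/48431) = -358363/238469 + 28574*(1/48431) = -358363/238469 + 28574/48431 = -554835013/607857481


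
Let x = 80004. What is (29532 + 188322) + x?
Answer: 297858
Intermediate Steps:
(29532 + 188322) + x = (29532 + 188322) + 80004 = 217854 + 80004 = 297858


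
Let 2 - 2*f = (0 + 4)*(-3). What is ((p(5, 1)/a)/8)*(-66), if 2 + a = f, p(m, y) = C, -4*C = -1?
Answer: -33/80 ≈ -0.41250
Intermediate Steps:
f = 7 (f = 1 - (0 + 4)*(-3)/2 = 1 - 2*(-3) = 1 - 1/2*(-12) = 1 + 6 = 7)
C = 1/4 (C = -1/4*(-1) = 1/4 ≈ 0.25000)
p(m, y) = 1/4
a = 5 (a = -2 + 7 = 5)
((p(5, 1)/a)/8)*(-66) = (((1/4)/5)/8)*(-66) = (((1/4)*(1/5))*(1/8))*(-66) = ((1/20)*(1/8))*(-66) = (1/160)*(-66) = -33/80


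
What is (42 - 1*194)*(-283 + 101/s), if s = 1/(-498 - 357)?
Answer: 13168976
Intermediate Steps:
s = -1/855 (s = 1/(-855) = -1/855 ≈ -0.0011696)
(42 - 1*194)*(-283 + 101/s) = (42 - 1*194)*(-283 + 101/(-1/855)) = (42 - 194)*(-283 + 101*(-855)) = -152*(-283 - 86355) = -152*(-86638) = 13168976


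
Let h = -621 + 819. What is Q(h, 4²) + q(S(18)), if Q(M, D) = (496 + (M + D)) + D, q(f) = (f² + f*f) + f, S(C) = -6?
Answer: 792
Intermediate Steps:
q(f) = f + 2*f² (q(f) = (f² + f²) + f = 2*f² + f = f + 2*f²)
h = 198
Q(M, D) = 496 + M + 2*D (Q(M, D) = (496 + (D + M)) + D = (496 + D + M) + D = 496 + M + 2*D)
Q(h, 4²) + q(S(18)) = (496 + 198 + 2*4²) - 6*(1 + 2*(-6)) = (496 + 198 + 2*16) - 6*(1 - 12) = (496 + 198 + 32) - 6*(-11) = 726 + 66 = 792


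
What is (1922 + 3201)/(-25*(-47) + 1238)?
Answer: 5123/2413 ≈ 2.1231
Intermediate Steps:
(1922 + 3201)/(-25*(-47) + 1238) = 5123/(1175 + 1238) = 5123/2413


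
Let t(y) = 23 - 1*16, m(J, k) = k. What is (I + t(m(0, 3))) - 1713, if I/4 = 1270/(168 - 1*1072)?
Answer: -193413/113 ≈ -1711.6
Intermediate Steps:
I = -635/113 (I = 4*(1270/(168 - 1*1072)) = 4*(1270/(168 - 1072)) = 4*(1270/(-904)) = 4*(1270*(-1/904)) = 4*(-635/452) = -635/113 ≈ -5.6195)
t(y) = 7 (t(y) = 23 - 16 = 7)
(I + t(m(0, 3))) - 1713 = (-635/113 + 7) - 1713 = 156/113 - 1713 = -193413/113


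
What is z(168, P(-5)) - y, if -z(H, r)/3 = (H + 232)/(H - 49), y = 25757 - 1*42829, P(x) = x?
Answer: 2030368/119 ≈ 17062.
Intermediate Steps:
y = -17072 (y = 25757 - 42829 = -17072)
z(H, r) = -3*(232 + H)/(-49 + H) (z(H, r) = -3*(H + 232)/(H - 49) = -3*(232 + H)/(-49 + H))
z(168, P(-5)) - y = 3*(-232 - 1*168)/(-49 + 168) - 1*(-17072) = 3*(-232 - 168)/119 + 17072 = 3*(1/119)*(-400) + 17072 = -1200/119 + 17072 = 2030368/119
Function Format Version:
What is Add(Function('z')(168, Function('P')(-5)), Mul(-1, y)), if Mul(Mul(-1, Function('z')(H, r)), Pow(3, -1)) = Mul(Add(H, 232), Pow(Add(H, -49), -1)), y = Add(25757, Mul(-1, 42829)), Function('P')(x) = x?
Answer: Rational(2030368, 119) ≈ 17062.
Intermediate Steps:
y = -17072 (y = Add(25757, -42829) = -17072)
Function('z')(H, r) = Mul(-3, Pow(Add(-49, H), -1), Add(232, H)) (Function('z')(H, r) = Mul(-3, Mul(Add(H, 232), Pow(Add(H, -49), -1))) = Mul(-3, Mul(Add(232, H), Pow(Add(-49, H), -1))) = Mul(-3, Mul(Pow(Add(-49, H), -1), Add(232, H))) = Mul(-3, Pow(Add(-49, H), -1), Add(232, H)))
Add(Function('z')(168, Function('P')(-5)), Mul(-1, y)) = Add(Mul(3, Pow(Add(-49, 168), -1), Add(-232, Mul(-1, 168))), Mul(-1, -17072)) = Add(Mul(3, Pow(119, -1), Add(-232, -168)), 17072) = Add(Mul(3, Rational(1, 119), -400), 17072) = Add(Rational(-1200, 119), 17072) = Rational(2030368, 119)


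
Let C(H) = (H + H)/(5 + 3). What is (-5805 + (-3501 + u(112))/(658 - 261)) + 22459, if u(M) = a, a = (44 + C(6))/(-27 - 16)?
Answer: 568299691/34142 ≈ 16645.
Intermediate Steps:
C(H) = H/4 (C(H) = (2*H)/8 = (2*H)*(⅛) = H/4)
a = -91/86 (a = (44 + (¼)*6)/(-27 - 16) = (44 + 3/2)/(-43) = (91/2)*(-1/43) = -91/86 ≈ -1.0581)
u(M) = -91/86
(-5805 + (-3501 + u(112))/(658 - 261)) + 22459 = (-5805 + (-3501 - 91/86)/(658 - 261)) + 22459 = (-5805 - 301177/86/397) + 22459 = (-5805 - 301177/86*1/397) + 22459 = (-5805 - 301177/34142) + 22459 = -198495487/34142 + 22459 = 568299691/34142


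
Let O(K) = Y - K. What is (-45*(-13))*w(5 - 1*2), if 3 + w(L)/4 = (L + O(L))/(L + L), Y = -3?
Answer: -8190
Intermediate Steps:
O(K) = -3 - K
w(L) = -12 - 6/L (w(L) = -12 + 4*((L + (-3 - L))/(L + L)) = -12 + 4*(-3*1/(2*L)) = -12 + 4*(-3/(2*L)) = -12 - 6/L)
(-45*(-13))*w(5 - 1*2) = (-45*(-13))*(-12 - 6/(5 - 1*2)) = 585*(-12 - 6/(5 - 2)) = 585*(-12 - 6/3) = 585*(-12 - 6*⅓) = 585*(-12 - 2) = 585*(-14) = -8190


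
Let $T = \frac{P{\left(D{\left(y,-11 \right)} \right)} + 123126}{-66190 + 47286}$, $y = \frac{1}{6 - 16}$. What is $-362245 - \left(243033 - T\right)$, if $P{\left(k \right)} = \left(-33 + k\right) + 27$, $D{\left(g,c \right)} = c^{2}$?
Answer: $- \frac{11442298553}{18904} \approx -6.0528 \cdot 10^{5}$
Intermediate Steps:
$y = - \frac{1}{10}$ ($y = \frac{1}{-10} = - \frac{1}{10} \approx -0.1$)
$P{\left(k \right)} = -6 + k$
$T = - \frac{123241}{18904}$ ($T = \frac{\left(-6 + \left(-11\right)^{2}\right) + 123126}{-66190 + 47286} = \frac{\left(-6 + 121\right) + 123126}{-18904} = \left(115 + 123126\right) \left(- \frac{1}{18904}\right) = 123241 \left(- \frac{1}{18904}\right) = - \frac{123241}{18904} \approx -6.5193$)
$-362245 - \left(243033 - T\right) = -362245 - \left(243033 - - \frac{123241}{18904}\right) = -362245 - \left(243033 + \frac{123241}{18904}\right) = -362245 - \frac{4594419073}{18904} = - \frac{11442298553}{18904}$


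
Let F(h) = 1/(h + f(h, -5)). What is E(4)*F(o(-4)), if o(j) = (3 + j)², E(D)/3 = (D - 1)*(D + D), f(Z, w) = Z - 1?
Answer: 72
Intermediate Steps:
f(Z, w) = -1 + Z
E(D) = 6*D*(-1 + D) (E(D) = 3*((D - 1)*(D + D)) = 3*((-1 + D)*(2*D)) = 3*(2*D*(-1 + D)) = 6*D*(-1 + D))
F(h) = 1/(-1 + 2*h) (F(h) = 1/(h + (-1 + h)) = 1/(-1 + 2*h))
E(4)*F(o(-4)) = (6*4*(-1 + 4))/(-1 + 2*(3 - 4)²) = (6*4*3)/(-1 + 2*(-1)²) = 72/(-1 + 2*1) = 72/(-1 + 2) = 72/1 = 72*1 = 72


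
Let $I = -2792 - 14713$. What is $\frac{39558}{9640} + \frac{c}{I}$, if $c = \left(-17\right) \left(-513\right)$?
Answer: $\frac{1351983}{374996} \approx 3.6053$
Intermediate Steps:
$c = 8721$
$I = -17505$ ($I = -2792 - 14713 = -17505$)
$\frac{39558}{9640} + \frac{c}{I} = \frac{39558}{9640} + \frac{8721}{-17505} = 39558 \cdot \frac{1}{9640} + 8721 \left(- \frac{1}{17505}\right) = \frac{19779}{4820} - \frac{969}{1945} = \frac{1351983}{374996}$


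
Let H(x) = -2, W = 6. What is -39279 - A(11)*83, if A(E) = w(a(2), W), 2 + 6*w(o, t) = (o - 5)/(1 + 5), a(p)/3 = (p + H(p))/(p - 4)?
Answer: -1412633/36 ≈ -39240.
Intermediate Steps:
a(p) = 3*(-2 + p)/(-4 + p) (a(p) = 3*((p - 2)/(p - 4)) = 3*((-2 + p)/(-4 + p)) = 3*(-2 + p)/(-4 + p))
w(o, t) = -17/36 + o/36 (w(o, t) = -1/3 + ((o - 5)/(1 + 5))/6 = -1/3 + ((-5 + o)/6)/6 = -1/3 + ((-5 + o)*(1/6))/6 = -1/3 + (-5/6 + o/6)/6 = -1/3 + (-5/36 + o/36) = -17/36 + o/36)
A(E) = -17/36 (A(E) = -17/36 + (3*(-2 + 2)/(-4 + 2))/36 = -17/36 + (3*0/(-2))/36 = -17/36 + (3*(-1/2)*0)/36 = -17/36 + (1/36)*0 = -17/36 + 0 = -17/36)
-39279 - A(11)*83 = -39279 - (-17)*83/36 = -39279 - 1*(-1411/36) = -39279 + 1411/36 = -1412633/36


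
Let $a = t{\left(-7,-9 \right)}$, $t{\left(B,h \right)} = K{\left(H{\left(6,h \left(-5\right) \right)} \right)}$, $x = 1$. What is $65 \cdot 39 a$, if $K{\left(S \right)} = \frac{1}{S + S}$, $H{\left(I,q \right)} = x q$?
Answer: $\frac{169}{6} \approx 28.167$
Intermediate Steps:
$H{\left(I,q \right)} = q$ ($H{\left(I,q \right)} = 1 q = q$)
$K{\left(S \right)} = \frac{1}{2 S}$
$t{\left(B,h \right)} = - \frac{1}{10 h}$ ($t{\left(B,h \right)} = \frac{1}{2 h \left(-5\right)} = \frac{1}{2 \left(- 5 h\right)} = \frac{\left(- \frac{1}{5}\right) \frac{1}{h}}{2} = - \frac{1}{10 h}$)
$a = \frac{1}{90}$ ($a = - \frac{1}{10 \left(-9\right)} = \left(- \frac{1}{10}\right) \left(- \frac{1}{9}\right) = \frac{1}{90} \approx 0.011111$)
$65 \cdot 39 a = 65 \cdot 39 \cdot \frac{1}{90} = 2535 \cdot \frac{1}{90} = \frac{169}{6}$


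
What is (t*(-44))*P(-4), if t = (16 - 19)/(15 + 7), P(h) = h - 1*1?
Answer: -30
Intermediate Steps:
P(h) = -1 + h (P(h) = h - 1 = -1 + h)
t = -3/22 ≈ -0.13636
(t*(-44))*P(-4) = (-3/22*(-44))*(-1 - 4) = 6*(-5) = -30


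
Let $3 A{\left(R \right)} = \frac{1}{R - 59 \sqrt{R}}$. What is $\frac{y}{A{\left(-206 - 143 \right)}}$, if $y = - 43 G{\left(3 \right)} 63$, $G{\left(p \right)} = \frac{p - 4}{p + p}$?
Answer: $- \frac{945441}{2} - \frac{159831 i \sqrt{349}}{2} \approx -4.7272 \cdot 10^{5} - 1.4929 \cdot 10^{6} i$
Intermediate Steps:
$G{\left(p \right)} = \frac{-4 + p}{2 p}$
$A{\left(R \right)} = \frac{1}{3 \left(R - 59 \sqrt{R}\right)}$
$y = \frac{903}{2}$ ($y = - 43 \frac{-4 + 3}{2 \cdot 3} \cdot 63 = - 43 \cdot \frac{1}{2} \cdot \frac{1}{3} \left(-1\right) 63 = \left(-43\right) \left(- \frac{1}{6}\right) 63 = \frac{43}{6} \cdot 63 = \frac{903}{2} \approx 451.5$)
$\frac{y}{A{\left(-206 - 143 \right)}} = \frac{903}{2 \frac{1}{3 \left(\left(-206 - 143\right) - 59 \sqrt{-206 - 143}\right)}} = \frac{903}{2 \frac{1}{3 \left(-349 - 59 \sqrt{-349}\right)}} = \frac{903}{2 \frac{1}{3 \left(-349 - 59 i \sqrt{349}\right)}} = \frac{903 \left(-1047 - 177 i \sqrt{349}\right)}{2} = - \frac{945441}{2} - \frac{159831 i \sqrt{349}}{2}$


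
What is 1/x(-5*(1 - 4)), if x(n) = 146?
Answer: 1/146 ≈ 0.0068493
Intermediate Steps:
1/x(-5*(1 - 4)) = 1/146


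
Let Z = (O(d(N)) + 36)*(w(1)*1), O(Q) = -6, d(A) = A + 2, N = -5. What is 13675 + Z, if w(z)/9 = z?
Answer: 13945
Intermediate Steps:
w(z) = 9*z
d(A) = 2 + A
Z = 270 (Z = (-6 + 36)*((9*1)*1) = 30*(9*1) = 30*9 = 270)
13675 + Z = 13675 + 270 = 13945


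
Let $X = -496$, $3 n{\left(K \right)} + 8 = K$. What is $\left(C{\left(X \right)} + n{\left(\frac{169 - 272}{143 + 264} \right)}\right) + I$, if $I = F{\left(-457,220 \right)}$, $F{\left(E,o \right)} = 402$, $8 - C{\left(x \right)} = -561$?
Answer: $\frac{1182232}{1221} \approx 968.25$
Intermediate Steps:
$n{\left(K \right)} = - \frac{8}{3} + \frac{K}{3}$
$C{\left(x \right)} = 569$ ($C{\left(x \right)} = 8 - -561 = 8 + 561 = 569$)
$I = 402$
$\left(C{\left(X \right)} + n{\left(\frac{169 - 272}{143 + 264} \right)}\right) + I = \left(569 - \left(\frac{8}{3} - \frac{\left(169 - 272\right) \frac{1}{143 + 264}}{3}\right)\right) + 402 = \left(569 - \left(\frac{8}{3} - \frac{\left(-103\right) \frac{1}{407}}{3}\right)\right) + 402 = \left(569 + \left(- \frac{8}{3} + \frac{1}{3} \left(- \frac{103}{407}\right)\right)\right) + 402 = \left(569 - \frac{3359}{1221}\right) + 402 = \frac{691390}{1221} + 402 = \frac{1182232}{1221}$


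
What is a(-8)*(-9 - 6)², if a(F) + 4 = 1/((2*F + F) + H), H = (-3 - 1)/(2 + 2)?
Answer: -909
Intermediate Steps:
H = -1 (H = -4/4 = -4*¼ = -1)
a(F) = -4 + 1/(-1 + 3*F) (a(F) = -4 + 1/((2*F + F) - 1) = -4 + 1/(3*F - 1) = -4 + 1/(-1 + 3*F))
a(-8)*(-9 - 6)² = ((5 - 12*(-8))/(-1 + 3*(-8)))*(-9 - 6)² = ((5 + 96)/(-1 - 24))*(-15)² = (101/(-25))*225 = -1/25*101*225 = -101/25*225 = -909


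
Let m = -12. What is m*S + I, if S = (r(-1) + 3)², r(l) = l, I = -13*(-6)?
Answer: 30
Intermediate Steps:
I = 78
S = 4 (S = (-1 + 3)² = 2² = 4)
m*S + I = -12*4 + 78 = -48 + 78 = 30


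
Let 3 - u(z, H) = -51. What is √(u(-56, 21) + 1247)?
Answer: √1301 ≈ 36.069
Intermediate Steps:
u(z, H) = 54 (u(z, H) = 3 - 1*(-51) = 3 + 51 = 54)
√(u(-56, 21) + 1247) = √(54 + 1247) = √1301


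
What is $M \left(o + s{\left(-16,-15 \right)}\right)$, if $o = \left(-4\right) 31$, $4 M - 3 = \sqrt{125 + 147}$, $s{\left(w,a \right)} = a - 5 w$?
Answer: $- \frac{177}{4} - 59 \sqrt{17} \approx -287.51$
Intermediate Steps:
$M = \frac{3}{4} + \sqrt{17}$ ($M = \frac{3}{4} + \frac{\sqrt{125 + 147}}{4} = \frac{3}{4} + \frac{\sqrt{272}}{4} = \frac{3}{4} + \frac{4 \sqrt{17}}{4} = \frac{3}{4} + \sqrt{17} \approx 4.8731$)
$o = -124$
$M \left(o + s{\left(-16,-15 \right)}\right) = \left(\frac{3}{4} + \sqrt{17}\right) \left(-124 - -65\right) = \left(\frac{3}{4} + \sqrt{17}\right) \left(-124 + \left(-15 + 80\right)\right) = \left(\frac{3}{4} + \sqrt{17}\right) \left(-124 + 65\right) = \left(\frac{3}{4} + \sqrt{17}\right) \left(-59\right) = - \frac{177}{4} - 59 \sqrt{17}$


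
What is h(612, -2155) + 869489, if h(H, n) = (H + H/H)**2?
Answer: 1245258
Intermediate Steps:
h(H, n) = (1 + H)**2 (h(H, n) = (H + 1)**2 = (1 + H)**2)
h(612, -2155) + 869489 = (1 + 612)**2 + 869489 = 613**2 + 869489 = 375769 + 869489 = 1245258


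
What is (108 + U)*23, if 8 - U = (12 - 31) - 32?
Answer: 3841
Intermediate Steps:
U = 59 (U = 8 - ((12 - 31) - 32) = 8 - (-19 - 32) = 8 - 1*(-51) = 8 + 51 = 59)
(108 + U)*23 = (108 + 59)*23 = 167*23 = 3841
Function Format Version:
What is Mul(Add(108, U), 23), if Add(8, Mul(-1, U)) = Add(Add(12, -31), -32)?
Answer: 3841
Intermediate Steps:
U = 59 (U = Add(8, Mul(-1, Add(Add(12, -31), -32))) = Add(8, Mul(-1, Add(-19, -32))) = Add(8, Mul(-1, -51)) = Add(8, 51) = 59)
Mul(Add(108, U), 23) = Mul(Add(108, 59), 23) = Mul(167, 23) = 3841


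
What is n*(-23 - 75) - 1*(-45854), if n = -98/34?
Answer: 784320/17 ≈ 46137.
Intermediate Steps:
n = -49/17 (n = -98*1/34 = -49/17 ≈ -2.8824)
n*(-23 - 75) - 1*(-45854) = -49*(-23 - 75)/17 - 1*(-45854) = -49/17*(-98) + 45854 = 4802/17 + 45854 = 784320/17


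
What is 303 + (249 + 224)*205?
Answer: 97268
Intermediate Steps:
303 + (249 + 224)*205 = 303 + 473*205 = 303 + 96965 = 97268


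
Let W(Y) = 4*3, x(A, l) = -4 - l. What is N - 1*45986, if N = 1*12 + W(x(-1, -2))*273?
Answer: -42698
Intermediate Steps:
W(Y) = 12
N = 3288 (N = 1*12 + 12*273 = 12 + 3276 = 3288)
N - 1*45986 = 3288 - 1*45986 = 3288 - 45986 = -42698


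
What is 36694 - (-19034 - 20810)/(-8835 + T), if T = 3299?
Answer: 50774535/1384 ≈ 36687.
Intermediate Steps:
36694 - (-19034 - 20810)/(-8835 + T) = 36694 - (-19034 - 20810)/(-8835 + 3299) = 36694 - (-39844)/(-5536) = 36694 - (-39844)*(-1)/5536 = 36694 - 1*9961/1384 = 36694 - 9961/1384 = 50774535/1384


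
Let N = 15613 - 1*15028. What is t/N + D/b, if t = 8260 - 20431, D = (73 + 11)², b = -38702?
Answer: -79194967/3773445 ≈ -20.987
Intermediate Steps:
D = 7056 (D = 84² = 7056)
N = 585 (N = 15613 - 15028 = 585)
t = -12171
t/N + D/b = -12171/585 + 7056/(-38702) = -12171*1/585 + 7056*(-1/38702) = -4057/195 - 3528/19351 = -79194967/3773445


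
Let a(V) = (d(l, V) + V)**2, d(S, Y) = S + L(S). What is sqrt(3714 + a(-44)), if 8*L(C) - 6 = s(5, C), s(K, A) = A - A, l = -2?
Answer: sqrt(92185)/4 ≈ 75.905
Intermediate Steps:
s(K, A) = 0
L(C) = 3/4 (L(C) = 3/4 + (1/8)*0 = 3/4 + 0 = 3/4)
d(S, Y) = 3/4 + S (d(S, Y) = S + 3/4 = 3/4 + S)
a(V) = (-5/4 + V)**2 (a(V) = ((3/4 - 2) + V)**2 = (-5/4 + V)**2)
sqrt(3714 + a(-44)) = sqrt(3714 + (-5 + 4*(-44))**2/16) = sqrt(3714 + (-5 - 176)**2/16) = sqrt(3714 + (1/16)*(-181)**2) = sqrt(3714 + (1/16)*32761) = sqrt(3714 + 32761/16) = sqrt(92185/16) = sqrt(92185)/4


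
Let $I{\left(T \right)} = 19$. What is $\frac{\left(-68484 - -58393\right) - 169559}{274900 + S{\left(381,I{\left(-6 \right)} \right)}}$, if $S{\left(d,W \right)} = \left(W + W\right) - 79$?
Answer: $- \frac{179650}{274859} \approx -0.65361$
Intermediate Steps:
$S{\left(d,W \right)} = -79 + 2 W$ ($S{\left(d,W \right)} = 2 W - 79 = -79 + 2 W$)
$\frac{\left(-68484 - -58393\right) - 169559}{274900 + S{\left(381,I{\left(-6 \right)} \right)}} = \frac{\left(-68484 - -58393\right) - 169559}{274900 + \left(-79 + 2 \cdot 19\right)} = \frac{\left(-68484 + 58393\right) - 169559}{274900 + \left(-79 + 38\right)} = \frac{-10091 - 169559}{274900 - 41} = - \frac{179650}{274859}$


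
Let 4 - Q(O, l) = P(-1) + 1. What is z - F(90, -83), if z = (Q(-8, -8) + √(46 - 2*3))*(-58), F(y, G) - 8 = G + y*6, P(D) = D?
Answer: -697 - 116*√10 ≈ -1063.8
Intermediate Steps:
Q(O, l) = 4 (Q(O, l) = 4 - (-1 + 1) = 4 - 1*0 = 4 + 0 = 4)
F(y, G) = 8 + G + 6*y (F(y, G) = 8 + (G + y*6) = 8 + (G + 6*y) = 8 + G + 6*y)
z = -232 - 116*√10 (z = (4 + √(46 - 2*3))*(-58) = (4 + √(46 - 6))*(-58) = (4 + √40)*(-58) = (4 + 2*√10)*(-58) = -232 - 116*√10 ≈ -598.82)
z - F(90, -83) = (-232 - 116*√10) - (8 - 83 + 6*90) = (-232 - 116*√10) - (8 - 83 + 540) = (-232 - 116*√10) - 1*465 = (-232 - 116*√10) - 465 = -697 - 116*√10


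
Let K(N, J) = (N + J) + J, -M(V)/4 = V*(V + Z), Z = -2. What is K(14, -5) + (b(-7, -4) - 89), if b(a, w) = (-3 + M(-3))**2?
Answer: 3884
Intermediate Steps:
M(V) = -4*V*(-2 + V) (M(V) = -4*V*(V - 2) = -4*V*(-2 + V))
K(N, J) = N + 2*J (K(N, J) = (J + N) + J = N + 2*J)
b(a, w) = 3969 (b(a, w) = (-3 + 4*(-3)*(2 - 1*(-3)))**2 = (-3 + 4*(-3)*(2 + 3))**2 = (-3 + 4*(-3)*5)**2 = (-3 - 60)**2 = (-63)**2 = 3969)
K(14, -5) + (b(-7, -4) - 89) = (14 + 2*(-5)) + (3969 - 89) = (14 - 10) + 3880 = 4 + 3880 = 3884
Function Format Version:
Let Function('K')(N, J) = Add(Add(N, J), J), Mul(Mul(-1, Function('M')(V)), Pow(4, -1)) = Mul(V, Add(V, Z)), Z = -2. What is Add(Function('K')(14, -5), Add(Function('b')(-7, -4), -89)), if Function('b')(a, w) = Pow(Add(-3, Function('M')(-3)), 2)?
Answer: 3884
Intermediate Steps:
Function('M')(V) = Mul(-4, V, Add(-2, V)) (Function('M')(V) = Mul(-4, Mul(V, Add(V, -2))) = Mul(-4, Mul(V, Add(-2, V))) = Mul(-4, V, Add(-2, V)))
Function('K')(N, J) = Add(N, Mul(2, J)) (Function('K')(N, J) = Add(Add(J, N), J) = Add(N, Mul(2, J)))
Function('b')(a, w) = 3969 (Function('b')(a, w) = Pow(Add(-3, Mul(4, -3, Add(2, Mul(-1, -3)))), 2) = Pow(Add(-3, Mul(4, -3, Add(2, 3))), 2) = Pow(Add(-3, Mul(4, -3, 5)), 2) = Pow(Add(-3, -60), 2) = Pow(-63, 2) = 3969)
Add(Function('K')(14, -5), Add(Function('b')(-7, -4), -89)) = Add(Add(14, Mul(2, -5)), Add(3969, -89)) = Add(Add(14, -10), 3880) = Add(4, 3880) = 3884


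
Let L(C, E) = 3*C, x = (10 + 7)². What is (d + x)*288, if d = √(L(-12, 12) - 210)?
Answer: 83232 + 288*I*√246 ≈ 83232.0 + 4517.1*I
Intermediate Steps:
x = 289 (x = 17² = 289)
d = I*√246 (d = √(3*(-12) - 210) = √(-36 - 210) = √(-246) = I*√246 ≈ 15.684*I)
(d + x)*288 = (I*√246 + 289)*288 = (289 + I*√246)*288 = 83232 + 288*I*√246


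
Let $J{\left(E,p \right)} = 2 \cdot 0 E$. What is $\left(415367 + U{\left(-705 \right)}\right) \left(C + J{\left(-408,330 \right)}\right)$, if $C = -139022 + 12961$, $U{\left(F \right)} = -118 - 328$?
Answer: $-52305356181$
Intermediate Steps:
$U{\left(F \right)} = -446$
$C = -126061$
$J{\left(E,p \right)} = 0$ ($J{\left(E,p \right)} = 0 E = 0$)
$\left(415367 + U{\left(-705 \right)}\right) \left(C + J{\left(-408,330 \right)}\right) = \left(415367 - 446\right) \left(-126061 + 0\right) = 414921 \left(-126061\right) = -52305356181$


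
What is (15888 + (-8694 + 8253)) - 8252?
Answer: 7195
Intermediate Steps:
(15888 + (-8694 + 8253)) - 8252 = (15888 - 441) - 8252 = 15447 - 8252 = 7195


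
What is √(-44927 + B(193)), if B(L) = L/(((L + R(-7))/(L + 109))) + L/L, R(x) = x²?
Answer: 3*I*√600767/11 ≈ 211.39*I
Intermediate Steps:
B(L) = 1 + L*(109 + L)/(49 + L) (B(L) = L/(((L + (-7)²)/(L + 109))) + L/L = L/(((L + 49)/(109 + L))) + 1 = L/(((49 + L)/(109 + L))) + 1 = L*((109 + L)/(49 + L)) + 1 = L*(109 + L)/(49 + L) + 1 = 1 + L*(109 + L)/(49 + L))
√(-44927 + B(193)) = √(-44927 + (49 + 193² + 110*193)/(49 + 193)) = √(-44927 + (49 + 37249 + 21230)/242) = √(-44927 + (1/242)*58528) = √(-44927 + 29264/121) = √(-5406903/121) = 3*I*√600767/11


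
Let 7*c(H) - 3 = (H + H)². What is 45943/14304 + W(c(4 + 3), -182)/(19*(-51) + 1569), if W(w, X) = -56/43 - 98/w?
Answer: 9804133643/3059983200 ≈ 3.2040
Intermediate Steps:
c(H) = 3/7 + 4*H²/7 (c(H) = 3/7 + (H + H)²/7 = 3/7 + (2*H)²/7 = 3/7 + (4*H²)/7 = 3/7 + 4*H²/7)
W(w, X) = -56/43 - 98/w (W(w, X) = -56*1/43 - 98/w = -56/43 - 98/w)
45943/14304 + W(c(4 + 3), -182)/(19*(-51) + 1569) = 45943/14304 + (-56/43 - 98/(3/7 + 4*(4 + 3)²/7))/(19*(-51) + 1569) = 45943*(1/14304) + (-56/43 - 98/(3/7 + (4/7)*7²))/(-969 + 1569) = 45943/14304 + (-56/43 - 98/(3/7 + (4/7)*49))/600 = 45943/14304 + (-56/43 - 98/(3/7 + 28))*(1/600) = 45943/14304 + (-56/43 - 98/199/7)*(1/600) = 45943/14304 + (-56/43 - 98*7/199)*(1/600) = 45943/14304 + (-56/43 - 686/199)*(1/600) = 45943/14304 - 40642/8557*1/600 = 45943/14304 - 20321/2567100 = 9804133643/3059983200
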